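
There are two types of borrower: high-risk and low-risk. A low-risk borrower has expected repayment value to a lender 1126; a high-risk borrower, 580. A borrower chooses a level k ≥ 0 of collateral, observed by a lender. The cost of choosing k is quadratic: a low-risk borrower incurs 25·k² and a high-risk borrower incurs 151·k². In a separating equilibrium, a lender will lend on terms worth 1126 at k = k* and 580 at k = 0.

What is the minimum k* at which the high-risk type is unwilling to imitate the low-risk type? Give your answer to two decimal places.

1.90

The high-risk type at k = 0 receives 580; imitating at k* yields 1126 − 151·k*².
Indifference: 580 = 1126 − 151·k*², so k*² = (1126 − 580) / 151 ≈ 3.6159.
k* = √3.6159 ≈ 1.90.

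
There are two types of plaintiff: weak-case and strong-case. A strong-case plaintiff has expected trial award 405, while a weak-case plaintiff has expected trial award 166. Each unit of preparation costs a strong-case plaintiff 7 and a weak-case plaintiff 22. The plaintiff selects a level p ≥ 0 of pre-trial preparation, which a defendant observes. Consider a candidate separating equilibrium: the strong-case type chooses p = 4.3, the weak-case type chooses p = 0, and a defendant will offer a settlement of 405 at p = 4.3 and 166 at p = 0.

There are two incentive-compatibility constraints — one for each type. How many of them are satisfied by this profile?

Weak-case type: stay at 0 → 166; mimic → 405 − 22 × 4.3 = 310.4. IC fails (166 < 310.4).
Strong-case type: signal → 405 − 7 × 4.3 = 374.9; deviate to 0 → 166. IC holds (374.9 ≥ 166).
1 of 2 constraints hold, so this profile is not an equilibrium.

1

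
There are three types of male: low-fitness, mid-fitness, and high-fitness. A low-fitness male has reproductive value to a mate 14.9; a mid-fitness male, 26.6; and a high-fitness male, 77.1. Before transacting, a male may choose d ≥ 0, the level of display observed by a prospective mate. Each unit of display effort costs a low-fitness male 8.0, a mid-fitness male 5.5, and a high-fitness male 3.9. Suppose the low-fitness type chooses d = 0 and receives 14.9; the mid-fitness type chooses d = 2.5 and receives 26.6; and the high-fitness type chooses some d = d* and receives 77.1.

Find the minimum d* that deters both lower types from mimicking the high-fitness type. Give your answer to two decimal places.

11.68

Low-fitness type (on-path payoff 14.9) won't mimic when 14.9 ≥ 77.1 − 8.0·d*, i.e. d* ≥ 7.78.
Mid-fitness type (on-path payoff 26.6 − 5.5×2.5 = 12.85) won't mimic when 12.85 ≥ 77.1 − 5.5·d*, i.e. d* ≥ 11.68.
Both must hold, so d* = max(7.78, 11.68) = 11.68. The mid-fitness type's constraint binds.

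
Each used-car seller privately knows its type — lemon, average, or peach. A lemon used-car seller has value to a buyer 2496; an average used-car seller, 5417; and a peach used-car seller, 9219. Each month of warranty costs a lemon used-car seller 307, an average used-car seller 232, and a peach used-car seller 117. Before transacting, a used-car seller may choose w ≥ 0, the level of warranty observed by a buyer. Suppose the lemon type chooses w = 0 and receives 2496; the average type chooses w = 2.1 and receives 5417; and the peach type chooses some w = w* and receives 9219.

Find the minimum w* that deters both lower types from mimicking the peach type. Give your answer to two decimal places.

Average type (on-path payoff 5417 − 232×2.1 = 4929.8) won't mimic when 4929.8 ≥ 9219 − 232·w*, i.e. w* ≥ 18.49.
Lemon type (on-path payoff 2496) won't mimic when 2496 ≥ 9219 − 307·w*, i.e. w* ≥ 21.90.
Both must hold, so w* = max(21.90, 18.49) = 21.90. The lemon type's constraint binds.

21.90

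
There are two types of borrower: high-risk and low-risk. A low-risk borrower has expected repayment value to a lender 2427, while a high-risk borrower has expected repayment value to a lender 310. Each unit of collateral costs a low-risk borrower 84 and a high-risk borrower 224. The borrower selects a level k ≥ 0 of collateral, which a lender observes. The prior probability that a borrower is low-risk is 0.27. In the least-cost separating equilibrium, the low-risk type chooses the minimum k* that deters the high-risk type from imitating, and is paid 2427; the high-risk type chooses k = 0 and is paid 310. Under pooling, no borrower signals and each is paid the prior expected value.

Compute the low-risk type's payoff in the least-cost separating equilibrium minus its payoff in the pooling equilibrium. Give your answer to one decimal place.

Least-cost separating signal: k* solves 310 = 2427 − 224·k*, so k* = (2427 − 310)/224 ≈ 9.4509.
Low-risk type's separating payoff: 2427 − 84 × k* = 2427 − 84 × (2427 − 310)/224 = 2427 − 177828/224 = 1633.125.
Pooling payoff: 0.27 × 2427 + 0.73 × 310 = 881.59.
Difference: 1633.125 − 881.59 = 751.535, i.e. 751.5 to one decimal place.
The low-risk type prefers to separate.

751.5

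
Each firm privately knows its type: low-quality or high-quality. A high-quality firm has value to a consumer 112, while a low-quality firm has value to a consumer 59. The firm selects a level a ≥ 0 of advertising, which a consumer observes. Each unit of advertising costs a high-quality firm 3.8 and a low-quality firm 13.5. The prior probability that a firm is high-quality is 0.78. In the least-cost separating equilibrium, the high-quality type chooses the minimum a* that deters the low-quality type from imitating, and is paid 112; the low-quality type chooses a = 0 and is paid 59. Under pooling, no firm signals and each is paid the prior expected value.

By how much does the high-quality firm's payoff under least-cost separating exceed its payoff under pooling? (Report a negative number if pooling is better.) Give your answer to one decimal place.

-3.3

Least-cost separating signal: a* solves 59 = 112 − 13.5·a*, so a* = (112 − 59)/13.5 ≈ 3.9259.
High-quality type's separating payoff: 112 − 3.8 × a* = 112 − 3.8 × (112 − 59)/13.5 = 112 − 201.4/13.5 ≈ 97.081.
Pooling payoff: 0.78 × 112 + 0.22 × 59 = 100.34.
Difference: 97.081 − 100.34 = -3.259, i.e. -3.3 to one decimal place.
The high-quality type would prefer the pooling outcome.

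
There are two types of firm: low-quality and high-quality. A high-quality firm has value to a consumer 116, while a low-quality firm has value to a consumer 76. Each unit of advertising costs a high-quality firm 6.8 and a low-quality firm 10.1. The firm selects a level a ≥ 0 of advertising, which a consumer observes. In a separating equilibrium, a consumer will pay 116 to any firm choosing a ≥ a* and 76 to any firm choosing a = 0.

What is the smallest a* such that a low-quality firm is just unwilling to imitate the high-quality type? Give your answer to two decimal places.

A low-quality firm choosing a = 0 receives 76.
Imitating at a* instead would pay 116 at cost 10.1·a*, netting 116 − 10.1·a*.
Indifference: 76 = 116 − 10.1·a*, so a* = (116 − 76) / 10.1 ≈ 3.96.
At a* the low-quality type's incentive constraint just binds; the high-quality type strictly prefers a* since its per-unit cost is lower.

3.96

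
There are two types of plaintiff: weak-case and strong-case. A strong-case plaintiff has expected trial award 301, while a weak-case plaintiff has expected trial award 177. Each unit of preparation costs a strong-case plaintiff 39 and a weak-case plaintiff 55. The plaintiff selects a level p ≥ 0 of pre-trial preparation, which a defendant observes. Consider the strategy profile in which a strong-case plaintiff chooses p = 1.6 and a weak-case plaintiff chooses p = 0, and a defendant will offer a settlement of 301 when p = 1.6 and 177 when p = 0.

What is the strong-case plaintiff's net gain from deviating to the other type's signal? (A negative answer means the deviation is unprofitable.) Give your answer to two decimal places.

-61.60

Playing p = 1.6 the strong-case plaintiff receives 301 − 39 × 1.6 = 238.6.
Deviating to p = 0 yields 177 instead.
Gain from deviating: 177 − 238.6 = -61.60.
The gain is negative, so the strong-case type's incentive-compatibility constraint is satisfied.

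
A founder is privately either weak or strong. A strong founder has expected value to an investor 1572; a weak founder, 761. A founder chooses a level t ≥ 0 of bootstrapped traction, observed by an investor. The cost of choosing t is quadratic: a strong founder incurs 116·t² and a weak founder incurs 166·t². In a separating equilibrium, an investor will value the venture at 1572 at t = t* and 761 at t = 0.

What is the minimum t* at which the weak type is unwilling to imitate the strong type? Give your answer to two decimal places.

The weak type at t = 0 receives 761; imitating at t* yields 1572 − 166·t*².
Indifference: 761 = 1572 − 166·t*², so t*² = (1572 − 761) / 166 ≈ 4.8855.
t* = √4.8855 ≈ 2.21.

2.21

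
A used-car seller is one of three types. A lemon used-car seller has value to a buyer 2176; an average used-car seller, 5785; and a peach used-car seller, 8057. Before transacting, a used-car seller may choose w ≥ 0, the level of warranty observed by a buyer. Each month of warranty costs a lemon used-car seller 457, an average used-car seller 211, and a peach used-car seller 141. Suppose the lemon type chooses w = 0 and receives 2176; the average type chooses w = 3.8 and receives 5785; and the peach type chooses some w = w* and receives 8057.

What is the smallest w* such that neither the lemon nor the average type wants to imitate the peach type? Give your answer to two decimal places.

14.57

Average type (on-path payoff 5785 − 211×3.8 = 4983.2) won't mimic when 4983.2 ≥ 8057 − 211·w*, i.e. w* ≥ 14.57.
Lemon type (on-path payoff 2176) won't mimic when 2176 ≥ 8057 − 457·w*, i.e. w* ≥ 12.87.
Both must hold, so w* = max(12.87, 14.57) = 14.57. The average type's constraint binds.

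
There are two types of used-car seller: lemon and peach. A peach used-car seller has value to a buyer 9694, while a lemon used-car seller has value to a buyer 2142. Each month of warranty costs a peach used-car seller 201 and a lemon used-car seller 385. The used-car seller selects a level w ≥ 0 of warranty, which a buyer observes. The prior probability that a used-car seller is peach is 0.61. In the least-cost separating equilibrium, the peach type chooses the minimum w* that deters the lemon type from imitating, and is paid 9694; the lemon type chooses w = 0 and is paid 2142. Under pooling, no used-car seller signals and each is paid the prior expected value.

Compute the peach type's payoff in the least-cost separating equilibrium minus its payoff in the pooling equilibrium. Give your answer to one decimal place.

Least-cost separating signal: w* solves 2142 = 9694 − 385·w*, so w* = (9694 − 2142)/385 ≈ 19.6156.
Peach type's separating payoff: 9694 − 201 × w* = 9694 − 201 × (9694 − 2142)/385 = 9694 − 1517952/385 ≈ 5751.268.
Pooling payoff: 0.61 × 9694 + 0.39 × 2142 = 6748.72.
Difference: 5751.268 − 6748.72 = -997.452, i.e. -997.5 to one decimal place.
The peach type would prefer the pooling outcome.

-997.5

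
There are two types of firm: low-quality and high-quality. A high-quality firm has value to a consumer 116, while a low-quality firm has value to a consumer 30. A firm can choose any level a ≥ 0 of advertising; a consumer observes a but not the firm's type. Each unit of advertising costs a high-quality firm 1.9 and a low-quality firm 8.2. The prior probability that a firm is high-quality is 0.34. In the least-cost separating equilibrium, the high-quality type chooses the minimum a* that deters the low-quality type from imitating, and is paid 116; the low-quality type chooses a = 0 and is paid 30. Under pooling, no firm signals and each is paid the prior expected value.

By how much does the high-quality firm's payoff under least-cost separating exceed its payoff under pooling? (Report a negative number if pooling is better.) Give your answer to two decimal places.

Least-cost separating signal: a* solves 30 = 116 − 8.2·a*, so a* = (116 − 30)/8.2 ≈ 10.4878.
High-quality type's separating payoff: 116 − 1.9 × a* = 116 − 1.9 × (116 − 30)/8.2 = 116 − 163.4/8.2 ≈ 96.0732.
Pooling payoff: 0.34 × 116 + 0.66 × 30 = 59.24.
Difference: 96.0732 − 59.24 = 36.8332, i.e. 36.83 to two decimal places.
The high-quality type prefers to separate.

36.83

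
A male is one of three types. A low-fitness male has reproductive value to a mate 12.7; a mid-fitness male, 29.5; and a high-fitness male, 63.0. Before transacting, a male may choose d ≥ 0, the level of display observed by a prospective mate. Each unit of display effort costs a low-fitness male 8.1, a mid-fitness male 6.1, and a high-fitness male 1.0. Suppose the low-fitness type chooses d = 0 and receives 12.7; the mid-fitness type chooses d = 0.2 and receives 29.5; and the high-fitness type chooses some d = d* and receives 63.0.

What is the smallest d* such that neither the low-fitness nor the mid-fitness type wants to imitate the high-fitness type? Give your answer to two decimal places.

6.21

Mid-fitness type (on-path payoff 29.5 − 6.1×0.2 = 28.28) won't mimic when 28.28 ≥ 63.0 − 6.1·d*, i.e. d* ≥ 5.69.
Low-fitness type (on-path payoff 12.7) won't mimic when 12.7 ≥ 63.0 − 8.1·d*, i.e. d* ≥ 6.21.
Both must hold, so d* = max(6.21, 5.69) = 6.21. The low-fitness type's constraint binds.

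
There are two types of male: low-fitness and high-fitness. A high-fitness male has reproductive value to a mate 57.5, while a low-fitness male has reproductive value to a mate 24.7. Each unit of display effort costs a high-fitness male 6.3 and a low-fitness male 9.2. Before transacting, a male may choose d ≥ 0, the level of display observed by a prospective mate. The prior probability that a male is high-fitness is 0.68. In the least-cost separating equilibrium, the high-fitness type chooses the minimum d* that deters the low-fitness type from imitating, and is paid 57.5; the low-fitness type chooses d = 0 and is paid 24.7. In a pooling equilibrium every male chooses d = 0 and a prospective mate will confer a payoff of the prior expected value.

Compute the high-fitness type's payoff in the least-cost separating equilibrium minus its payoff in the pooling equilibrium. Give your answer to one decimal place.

-12.0

Least-cost separating signal: d* solves 24.7 = 57.5 − 9.2·d*, so d* = (57.5 − 24.7)/9.2 ≈ 3.5652.
High-fitness type's separating payoff: 57.5 − 6.3 × d* = 57.5 − 6.3 × (57.5 − 24.7)/9.2 = 57.5 − 206.64/9.2 ≈ 35.039.
Pooling payoff: 0.68 × 57.5 + 0.32 × 24.7 = 47.004.
Difference: 35.039 − 47.004 = -11.965, i.e. -12.0 to one decimal place.
The high-fitness type would prefer the pooling outcome.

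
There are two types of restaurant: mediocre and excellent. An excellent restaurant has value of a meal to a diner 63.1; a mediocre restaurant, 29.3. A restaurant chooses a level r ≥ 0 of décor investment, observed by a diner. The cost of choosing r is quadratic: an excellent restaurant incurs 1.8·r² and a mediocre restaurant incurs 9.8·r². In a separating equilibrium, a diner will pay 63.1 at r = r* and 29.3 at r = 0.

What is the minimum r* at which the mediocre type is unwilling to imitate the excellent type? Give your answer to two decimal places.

1.86

The mediocre type at r = 0 receives 29.3; imitating at r* yields 63.1 − 9.8·r*².
Indifference: 29.3 = 63.1 − 9.8·r*², so r*² = (63.1 − 29.3) / 9.8 ≈ 3.4490.
r* = √3.4490 ≈ 1.86.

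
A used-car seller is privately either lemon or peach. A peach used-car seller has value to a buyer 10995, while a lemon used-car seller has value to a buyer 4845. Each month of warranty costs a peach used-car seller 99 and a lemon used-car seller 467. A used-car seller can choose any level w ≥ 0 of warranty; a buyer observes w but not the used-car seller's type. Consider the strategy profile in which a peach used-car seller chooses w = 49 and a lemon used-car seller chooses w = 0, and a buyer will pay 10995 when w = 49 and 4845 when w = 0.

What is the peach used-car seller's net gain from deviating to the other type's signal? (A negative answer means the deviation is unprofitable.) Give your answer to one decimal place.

Playing w = 49 the peach used-car seller receives 10995 − 99 × 49 = 6144.
Deviating to w = 0 yields 4845 instead.
Gain from deviating: 4845 − 6144 = -1299.0.
The gain is negative, so the peach type's incentive-compatibility constraint is satisfied.

-1299.0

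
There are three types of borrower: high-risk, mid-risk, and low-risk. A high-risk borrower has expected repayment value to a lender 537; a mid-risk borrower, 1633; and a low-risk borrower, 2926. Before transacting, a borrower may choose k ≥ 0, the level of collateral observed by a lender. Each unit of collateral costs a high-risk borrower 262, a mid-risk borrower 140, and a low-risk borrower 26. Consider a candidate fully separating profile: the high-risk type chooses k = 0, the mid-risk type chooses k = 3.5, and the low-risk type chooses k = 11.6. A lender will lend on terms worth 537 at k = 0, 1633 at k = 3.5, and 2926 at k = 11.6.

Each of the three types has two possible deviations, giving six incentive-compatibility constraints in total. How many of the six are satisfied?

Low-risk (own payoff 2926 − 26×11.6 = 2624.4): to k=0 gives 537 → no gain ✓; to k=3.5 gives 1633 − 26×3.5 = 1542 → no gain ✓.
High-risk (own payoff 537): to k=3.5 gives 1633 − 262×3.5 = 716 → profitable ✗; to k=11.6 gives 2926 − 262×11.6 = -113.2 → no gain ✓.
Mid-risk (own payoff 1633 − 140×3.5 = 1143): to k=0 gives 537 → no gain ✓; to k=11.6 gives 2926 − 140×11.6 = 1302 → profitable ✗.
4 of the 6 constraints hold; not an equilibrium.

4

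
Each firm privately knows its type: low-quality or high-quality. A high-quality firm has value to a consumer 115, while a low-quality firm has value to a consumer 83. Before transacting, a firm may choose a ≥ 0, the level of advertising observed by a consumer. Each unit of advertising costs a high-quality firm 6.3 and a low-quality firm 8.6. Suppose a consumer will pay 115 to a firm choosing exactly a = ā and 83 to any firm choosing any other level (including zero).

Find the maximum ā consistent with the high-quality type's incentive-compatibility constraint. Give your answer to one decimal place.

5.1

Choosing ā yields the high-quality type 115 − 6.3·ā; choosing zero yields 83.
The high-quality type is indifferent at 115 − 6.3·ā = 83, i.e. ā = (115 − 83) / 6.3 ≈ 5.1.
For any ā above 5.1 the high-quality type would rather pool at zero, so separation collapses.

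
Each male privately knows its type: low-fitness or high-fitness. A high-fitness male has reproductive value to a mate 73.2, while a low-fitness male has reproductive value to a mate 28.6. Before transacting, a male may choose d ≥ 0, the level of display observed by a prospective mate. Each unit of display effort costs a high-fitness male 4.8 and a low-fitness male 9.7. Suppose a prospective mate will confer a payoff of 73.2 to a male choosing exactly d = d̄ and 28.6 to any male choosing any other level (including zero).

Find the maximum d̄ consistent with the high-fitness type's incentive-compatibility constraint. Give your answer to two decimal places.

Choosing d̄ yields the high-fitness type 73.2 − 4.8·d̄; choosing zero yields 28.6.
The high-fitness type is indifferent at 73.2 − 4.8·d̄ = 28.6, i.e. d̄ = (73.2 − 28.6) / 4.8 ≈ 9.29.
For any d̄ above 9.29 the high-fitness type would rather pool at zero, so separation collapses.

9.29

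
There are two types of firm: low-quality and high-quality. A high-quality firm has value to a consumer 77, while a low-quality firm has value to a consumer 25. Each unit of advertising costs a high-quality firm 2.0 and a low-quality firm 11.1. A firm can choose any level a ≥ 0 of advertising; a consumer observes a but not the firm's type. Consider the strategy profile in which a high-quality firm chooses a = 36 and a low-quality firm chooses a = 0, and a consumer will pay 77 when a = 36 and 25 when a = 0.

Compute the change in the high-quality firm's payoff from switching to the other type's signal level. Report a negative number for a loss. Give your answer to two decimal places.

Playing a = 36 the high-quality firm receives 77 − 2.0 × 36 = 5.
Deviating to a = 0 yields 25 instead.
Gain from deviating: 25 − 5 = 20.00.
The gain is positive, so the high-quality type's incentive-compatibility constraint is violated — this profile is not a separating equilibrium.

20.00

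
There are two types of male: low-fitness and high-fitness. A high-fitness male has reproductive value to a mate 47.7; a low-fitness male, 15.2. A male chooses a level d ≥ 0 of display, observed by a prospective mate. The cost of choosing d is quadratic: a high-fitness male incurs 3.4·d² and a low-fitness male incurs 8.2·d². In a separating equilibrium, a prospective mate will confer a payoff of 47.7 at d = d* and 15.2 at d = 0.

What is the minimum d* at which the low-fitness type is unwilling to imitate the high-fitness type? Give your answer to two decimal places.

The low-fitness type at d = 0 receives 15.2; imitating at d* yields 47.7 − 8.2·d*².
Indifference: 15.2 = 47.7 − 8.2·d*², so d*² = (47.7 − 15.2) / 8.2 ≈ 3.9634.
d* = √3.9634 ≈ 1.99.

1.99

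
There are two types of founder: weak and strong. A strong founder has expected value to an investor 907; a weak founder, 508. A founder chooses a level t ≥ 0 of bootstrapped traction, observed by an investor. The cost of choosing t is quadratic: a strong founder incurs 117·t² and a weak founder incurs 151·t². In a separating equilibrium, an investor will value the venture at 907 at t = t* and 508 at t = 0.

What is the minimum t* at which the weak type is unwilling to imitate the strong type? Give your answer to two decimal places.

1.63

The weak type at t = 0 receives 508; imitating at t* yields 907 − 151·t*².
Indifference: 508 = 907 − 151·t*², so t*² = (907 − 508) / 151 ≈ 2.6424.
t* = √2.6424 ≈ 1.63.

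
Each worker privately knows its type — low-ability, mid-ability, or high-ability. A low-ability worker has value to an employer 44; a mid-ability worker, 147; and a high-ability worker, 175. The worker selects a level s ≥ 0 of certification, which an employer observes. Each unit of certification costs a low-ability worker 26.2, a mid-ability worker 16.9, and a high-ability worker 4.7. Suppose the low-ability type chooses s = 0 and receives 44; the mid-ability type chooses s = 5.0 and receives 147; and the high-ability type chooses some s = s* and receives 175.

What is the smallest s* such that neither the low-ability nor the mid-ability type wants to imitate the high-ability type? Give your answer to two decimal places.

6.66

Mid-ability type (on-path payoff 147 − 16.9×5.0 = 62.5) won't mimic when 62.5 ≥ 175 − 16.9·s*, i.e. s* ≥ 6.66.
Low-ability type (on-path payoff 44) won't mimic when 44 ≥ 175 − 26.2·s*, i.e. s* ≥ 5.00.
Both must hold, so s* = max(5.00, 6.66) = 6.66. The mid-ability type's constraint binds.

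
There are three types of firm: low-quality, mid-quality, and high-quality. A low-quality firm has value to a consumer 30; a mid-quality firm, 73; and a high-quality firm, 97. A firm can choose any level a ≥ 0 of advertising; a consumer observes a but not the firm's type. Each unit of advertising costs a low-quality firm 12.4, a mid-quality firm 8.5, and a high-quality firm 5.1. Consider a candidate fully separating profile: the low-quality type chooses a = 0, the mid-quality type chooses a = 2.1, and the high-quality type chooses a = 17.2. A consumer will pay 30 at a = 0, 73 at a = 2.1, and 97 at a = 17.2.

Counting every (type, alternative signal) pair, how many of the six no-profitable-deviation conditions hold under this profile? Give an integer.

High-quality (own payoff 97 − 5.1×17.2 = 9.28): to a=0 gives 30 → profitable ✗; to a=2.1 gives 73 − 5.1×2.1 = 62.29 → profitable ✗.
Low-quality (own payoff 30): to a=2.1 gives 73 − 12.4×2.1 = 46.96 → profitable ✗; to a=17.2 gives 97 − 12.4×17.2 = -116.28 → no gain ✓.
Mid-quality (own payoff 73 − 8.5×2.1 = 55.15): to a=0 gives 30 → no gain ✓; to a=17.2 gives 97 − 8.5×17.2 = -49.2 → no gain ✓.
3 of the 6 constraints hold; not an equilibrium.

3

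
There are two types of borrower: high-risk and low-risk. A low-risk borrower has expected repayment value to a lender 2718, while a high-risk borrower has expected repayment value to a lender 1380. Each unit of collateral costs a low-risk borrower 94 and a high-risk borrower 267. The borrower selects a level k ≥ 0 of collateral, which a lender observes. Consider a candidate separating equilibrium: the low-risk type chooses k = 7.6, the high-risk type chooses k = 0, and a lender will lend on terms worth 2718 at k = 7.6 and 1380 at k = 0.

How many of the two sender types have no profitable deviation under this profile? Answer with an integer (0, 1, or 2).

High-risk type: stay at 0 → 1380; mimic → 2718 − 267 × 7.6 = 688.8. IC holds (1380 ≥ 688.8).
Low-risk type: signal → 2718 − 94 × 7.6 = 2003.6; deviate to 0 → 1380. IC holds (2003.6 ≥ 1380).
2 of 2 constraints hold, so this is a separating equilibrium.

2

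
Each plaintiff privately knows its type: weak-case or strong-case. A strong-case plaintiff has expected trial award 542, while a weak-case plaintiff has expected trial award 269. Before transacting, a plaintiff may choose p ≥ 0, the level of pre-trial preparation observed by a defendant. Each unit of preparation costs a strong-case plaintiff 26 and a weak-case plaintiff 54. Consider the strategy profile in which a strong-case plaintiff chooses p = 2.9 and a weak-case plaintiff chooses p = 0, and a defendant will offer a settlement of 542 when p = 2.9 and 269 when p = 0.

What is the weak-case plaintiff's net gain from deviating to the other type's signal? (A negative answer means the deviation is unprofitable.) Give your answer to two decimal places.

Playing p = 0 the weak-case plaintiff receives 269.
Deviating to p = 2.9 brings payment 542 at cost 54 × 2.9 = 156.6, netting 385.4.
Gain from deviating: 385.4 − 269 = 116.40.
The gain is positive, so the weak-case type's incentive-compatibility constraint is violated — this profile is not a separating equilibrium.

116.40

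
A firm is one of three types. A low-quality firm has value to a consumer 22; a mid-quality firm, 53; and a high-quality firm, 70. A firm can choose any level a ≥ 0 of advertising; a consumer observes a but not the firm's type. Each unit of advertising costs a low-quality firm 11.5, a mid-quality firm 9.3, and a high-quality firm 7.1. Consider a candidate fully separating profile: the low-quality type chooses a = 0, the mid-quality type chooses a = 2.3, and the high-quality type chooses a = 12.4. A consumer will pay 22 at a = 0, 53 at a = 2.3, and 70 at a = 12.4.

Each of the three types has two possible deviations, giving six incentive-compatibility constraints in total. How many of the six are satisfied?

3

High-quality (own payoff 70 − 7.1×12.4 = -18.04): to a=0 gives 22 → profitable ✗; to a=2.3 gives 53 − 7.1×2.3 = 36.67 → profitable ✗.
Mid-quality (own payoff 53 − 9.3×2.3 = 31.61): to a=0 gives 22 → no gain ✓; to a=12.4 gives 70 − 9.3×12.4 = -45.32 → no gain ✓.
Low-quality (own payoff 22): to a=2.3 gives 53 − 11.5×2.3 = 26.55 → profitable ✗; to a=12.4 gives 70 − 11.5×12.4 = -72.6 → no gain ✓.
3 of the 6 constraints hold; not an equilibrium.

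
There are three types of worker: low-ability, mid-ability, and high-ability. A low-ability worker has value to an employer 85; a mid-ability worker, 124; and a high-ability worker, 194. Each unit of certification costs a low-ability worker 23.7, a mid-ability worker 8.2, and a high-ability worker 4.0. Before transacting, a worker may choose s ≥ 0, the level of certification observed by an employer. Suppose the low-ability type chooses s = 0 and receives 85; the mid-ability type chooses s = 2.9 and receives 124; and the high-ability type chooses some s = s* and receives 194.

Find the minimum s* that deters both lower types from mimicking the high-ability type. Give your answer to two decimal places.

11.44

Low-ability type (on-path payoff 85) won't mimic when 85 ≥ 194 − 23.7·s*, i.e. s* ≥ 4.60.
Mid-ability type (on-path payoff 124 − 8.2×2.9 = 100.22) won't mimic when 100.22 ≥ 194 − 8.2·s*, i.e. s* ≥ 11.44.
Both must hold, so s* = max(4.60, 11.44) = 11.44. The mid-ability type's constraint binds.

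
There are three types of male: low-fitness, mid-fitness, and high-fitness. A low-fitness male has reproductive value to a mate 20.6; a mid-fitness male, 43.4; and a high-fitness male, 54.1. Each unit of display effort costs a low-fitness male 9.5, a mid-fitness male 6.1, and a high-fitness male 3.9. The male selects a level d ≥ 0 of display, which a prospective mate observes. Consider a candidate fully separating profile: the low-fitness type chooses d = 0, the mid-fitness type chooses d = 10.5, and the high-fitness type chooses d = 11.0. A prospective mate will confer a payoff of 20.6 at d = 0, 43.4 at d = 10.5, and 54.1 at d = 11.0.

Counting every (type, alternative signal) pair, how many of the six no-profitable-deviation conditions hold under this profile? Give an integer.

Mid-fitness (own payoff 43.4 − 6.1×10.5 = -20.65): to d=0 gives 20.6 → profitable ✗; to d=11.0 gives 54.1 − 6.1×11.0 = -13 → profitable ✗.
Low-fitness (own payoff 20.6): to d=10.5 gives 43.4 − 9.5×10.5 = -56.35 → no gain ✓; to d=11.0 gives 54.1 − 9.5×11.0 = -50.4 → no gain ✓.
High-fitness (own payoff 54.1 − 3.9×11.0 = 11.2): to d=0 gives 20.6 → profitable ✗; to d=10.5 gives 43.4 − 3.9×10.5 = 2.45 → no gain ✓.
3 of the 6 constraints hold; not an equilibrium.

3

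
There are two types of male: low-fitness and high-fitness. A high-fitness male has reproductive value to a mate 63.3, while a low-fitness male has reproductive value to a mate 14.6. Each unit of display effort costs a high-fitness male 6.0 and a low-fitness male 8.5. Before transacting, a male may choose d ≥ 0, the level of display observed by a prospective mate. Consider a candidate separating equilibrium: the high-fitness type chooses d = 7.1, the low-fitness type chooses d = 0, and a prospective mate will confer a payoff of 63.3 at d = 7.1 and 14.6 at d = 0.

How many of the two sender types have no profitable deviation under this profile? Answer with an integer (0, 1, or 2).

2

Low-fitness type: stay at 0 → 14.6; mimic → 63.3 − 8.5 × 7.1 = 2.95. IC holds (14.6 ≥ 2.95).
High-fitness type: signal → 63.3 − 6.0 × 7.1 = 20.7; deviate to 0 → 14.6. IC holds (20.7 ≥ 14.6).
2 of 2 constraints hold, so this is a separating equilibrium.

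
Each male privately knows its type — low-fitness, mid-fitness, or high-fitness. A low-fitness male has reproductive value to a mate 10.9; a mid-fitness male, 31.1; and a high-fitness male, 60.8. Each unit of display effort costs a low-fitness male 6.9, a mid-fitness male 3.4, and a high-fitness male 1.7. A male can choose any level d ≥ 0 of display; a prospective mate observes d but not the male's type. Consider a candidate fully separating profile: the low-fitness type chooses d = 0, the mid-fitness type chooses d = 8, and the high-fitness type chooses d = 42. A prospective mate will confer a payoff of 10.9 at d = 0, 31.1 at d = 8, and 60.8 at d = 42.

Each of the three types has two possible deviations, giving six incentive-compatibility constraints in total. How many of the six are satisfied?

3

High-fitness (own payoff 60.8 − 1.7×42 = -10.6): to d=0 gives 10.9 → profitable ✗; to d=8 gives 31.1 − 1.7×8 = 17.5 → profitable ✗.
Low-fitness (own payoff 10.9): to d=8 gives 31.1 − 6.9×8 = -24.1 → no gain ✓; to d=42 gives 60.8 − 6.9×42 = -229 → no gain ✓.
Mid-fitness (own payoff 31.1 − 3.4×8 = 3.9): to d=0 gives 10.9 → profitable ✗; to d=42 gives 60.8 − 3.4×42 = -82 → no gain ✓.
3 of the 6 constraints hold; not an equilibrium.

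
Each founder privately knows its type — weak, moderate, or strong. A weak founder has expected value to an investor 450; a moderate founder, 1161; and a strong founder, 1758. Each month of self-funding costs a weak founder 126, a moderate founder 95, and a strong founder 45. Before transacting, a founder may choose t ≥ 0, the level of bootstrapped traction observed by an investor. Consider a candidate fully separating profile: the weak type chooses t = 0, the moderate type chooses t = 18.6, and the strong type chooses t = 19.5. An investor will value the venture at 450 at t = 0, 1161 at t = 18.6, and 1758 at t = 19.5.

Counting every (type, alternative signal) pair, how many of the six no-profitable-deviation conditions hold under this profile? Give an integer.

Moderate (own payoff 1161 − 95×18.6 = -606): to t=0 gives 450 → profitable ✗; to t=19.5 gives 1758 − 95×19.5 = -94.5 → profitable ✗.
Weak (own payoff 450): to t=18.6 gives 1161 − 126×18.6 = -1182.6 → no gain ✓; to t=19.5 gives 1758 − 126×19.5 = -699 → no gain ✓.
Strong (own payoff 1758 − 45×19.5 = 880.5): to t=0 gives 450 → no gain ✓; to t=18.6 gives 1161 − 45×18.6 = 324 → no gain ✓.
4 of the 6 constraints hold; not an equilibrium.

4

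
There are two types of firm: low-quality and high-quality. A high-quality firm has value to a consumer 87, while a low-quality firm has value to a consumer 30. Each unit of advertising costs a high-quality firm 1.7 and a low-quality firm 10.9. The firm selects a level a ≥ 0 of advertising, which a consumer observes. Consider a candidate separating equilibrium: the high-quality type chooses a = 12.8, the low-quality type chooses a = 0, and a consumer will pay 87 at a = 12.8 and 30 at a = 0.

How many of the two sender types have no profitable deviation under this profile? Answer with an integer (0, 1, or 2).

High-quality type: signal → 87 − 1.7 × 12.8 = 65.24; deviate to 0 → 30. IC holds (65.24 ≥ 30).
Low-quality type: stay at 0 → 30; mimic → 87 − 10.9 × 12.8 = -52.52. IC holds (30 ≥ -52.52).
2 of 2 constraints hold, so this is a separating equilibrium.

2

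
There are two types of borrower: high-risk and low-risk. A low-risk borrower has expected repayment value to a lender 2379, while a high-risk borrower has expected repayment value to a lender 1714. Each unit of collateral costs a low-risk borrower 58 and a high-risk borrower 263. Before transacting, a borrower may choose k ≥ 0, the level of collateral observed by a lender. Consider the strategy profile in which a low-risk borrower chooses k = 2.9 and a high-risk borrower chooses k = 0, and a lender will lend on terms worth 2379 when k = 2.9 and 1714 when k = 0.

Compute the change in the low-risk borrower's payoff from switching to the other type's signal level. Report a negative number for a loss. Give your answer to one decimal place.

-496.8

Playing k = 2.9 the low-risk borrower receives 2379 − 58 × 2.9 = 2210.8.
Deviating to k = 0 yields 1714 instead.
Gain from deviating: 1714 − 2210.8 = -496.8.
The gain is negative, so the low-risk type's incentive-compatibility constraint is satisfied.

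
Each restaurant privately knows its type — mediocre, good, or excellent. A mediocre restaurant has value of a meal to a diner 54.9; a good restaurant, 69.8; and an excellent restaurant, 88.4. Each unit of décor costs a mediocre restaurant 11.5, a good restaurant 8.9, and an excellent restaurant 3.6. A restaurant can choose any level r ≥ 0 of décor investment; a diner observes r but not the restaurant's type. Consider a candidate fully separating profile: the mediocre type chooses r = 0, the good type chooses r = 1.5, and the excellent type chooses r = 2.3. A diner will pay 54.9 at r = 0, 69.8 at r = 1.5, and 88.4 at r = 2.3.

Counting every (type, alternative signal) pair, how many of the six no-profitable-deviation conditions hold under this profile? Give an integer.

Mediocre (own payoff 54.9): to r=1.5 gives 69.8 − 11.5×1.5 = 52.55 → no gain ✓; to r=2.3 gives 88.4 − 11.5×2.3 = 61.95 → profitable ✗.
Good (own payoff 69.8 − 8.9×1.5 = 56.45): to r=0 gives 54.9 → no gain ✓; to r=2.3 gives 88.4 − 8.9×2.3 = 67.93 → profitable ✗.
Excellent (own payoff 88.4 − 3.6×2.3 = 80.12): to r=0 gives 54.9 → no gain ✓; to r=1.5 gives 69.8 − 3.6×1.5 = 64.4 → no gain ✓.
4 of the 6 constraints hold; not an equilibrium.

4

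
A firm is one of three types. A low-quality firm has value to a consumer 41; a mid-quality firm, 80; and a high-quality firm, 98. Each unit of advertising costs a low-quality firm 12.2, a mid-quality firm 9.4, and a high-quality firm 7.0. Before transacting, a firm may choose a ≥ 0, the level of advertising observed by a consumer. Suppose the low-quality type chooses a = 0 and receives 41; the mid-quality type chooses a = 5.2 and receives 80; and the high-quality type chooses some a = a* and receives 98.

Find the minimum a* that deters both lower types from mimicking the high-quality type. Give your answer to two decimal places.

7.11

Low-quality type (on-path payoff 41) won't mimic when 41 ≥ 98 − 12.2·a*, i.e. a* ≥ 4.67.
Mid-quality type (on-path payoff 80 − 9.4×5.2 = 31.12) won't mimic when 31.12 ≥ 98 − 9.4·a*, i.e. a* ≥ 7.11.
Both must hold, so a* = max(4.67, 7.11) = 7.11. The mid-quality type's constraint binds.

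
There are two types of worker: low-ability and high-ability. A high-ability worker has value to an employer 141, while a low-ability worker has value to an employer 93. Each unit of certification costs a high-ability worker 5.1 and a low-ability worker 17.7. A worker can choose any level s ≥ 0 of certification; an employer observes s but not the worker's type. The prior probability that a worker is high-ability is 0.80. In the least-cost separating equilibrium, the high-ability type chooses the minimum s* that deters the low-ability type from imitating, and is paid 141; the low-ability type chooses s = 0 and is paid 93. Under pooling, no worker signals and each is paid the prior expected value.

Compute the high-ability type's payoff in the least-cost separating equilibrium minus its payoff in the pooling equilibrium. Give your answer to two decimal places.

Least-cost separating signal: s* solves 93 = 141 − 17.7·s*, so s* = (141 − 93)/17.7 ≈ 2.7119.
High-ability type's separating payoff: 141 − 5.1 × s* = 141 − 5.1 × (141 − 93)/17.7 = 141 − 244.8/17.7 ≈ 127.1695.
Pooling payoff: 0.80 × 141 + 0.20 × 93 = 131.4.
Difference: 127.1695 − 131.4 = -4.2305, i.e. -4.23 to two decimal places.
The high-ability type would prefer the pooling outcome.

-4.23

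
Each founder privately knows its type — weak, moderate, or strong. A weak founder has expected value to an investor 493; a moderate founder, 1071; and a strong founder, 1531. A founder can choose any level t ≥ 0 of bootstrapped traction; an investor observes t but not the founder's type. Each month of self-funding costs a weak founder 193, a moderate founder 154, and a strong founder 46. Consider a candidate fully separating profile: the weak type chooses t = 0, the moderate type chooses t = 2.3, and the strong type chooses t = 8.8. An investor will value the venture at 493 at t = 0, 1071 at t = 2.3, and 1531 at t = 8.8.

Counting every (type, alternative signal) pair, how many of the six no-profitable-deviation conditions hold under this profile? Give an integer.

Moderate (own payoff 1071 − 154×2.3 = 716.8): to t=0 gives 493 → no gain ✓; to t=8.8 gives 1531 − 154×8.8 = 175.8 → no gain ✓.
Strong (own payoff 1531 − 46×8.8 = 1126.2): to t=0 gives 493 → no gain ✓; to t=2.3 gives 1071 − 46×2.3 = 965.2 → no gain ✓.
Weak (own payoff 493): to t=2.3 gives 1071 − 193×2.3 = 627.1 → profitable ✗; to t=8.8 gives 1531 − 193×8.8 = -167.4 → no gain ✓.
5 of the 6 constraints hold; not an equilibrium.

5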